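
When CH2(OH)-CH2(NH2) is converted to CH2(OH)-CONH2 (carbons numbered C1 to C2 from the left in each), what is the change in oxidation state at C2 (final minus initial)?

Before: C2 has 1 bond to C, 2 bonds to H, 1 bond to N → oxidation state -1.
After: C2 has 1 bond to C, 2 bonds to O, 1 bond to N → oxidation state +3.
Δ = +3 − (-1) = +4, so this is an oxidation at C2.

+4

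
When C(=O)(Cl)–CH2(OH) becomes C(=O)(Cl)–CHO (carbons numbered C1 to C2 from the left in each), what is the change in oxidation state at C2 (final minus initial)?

+2

Before: C2 has 1 bond to C, 2 bonds to H, 1 bond to O → oxidation state -1.
After: C2 has 1 bond to C, 1 bond to H, 2 bonds to O → oxidation state +1.
Δ = +1 − (-1) = +2, so this is an oxidation at C2.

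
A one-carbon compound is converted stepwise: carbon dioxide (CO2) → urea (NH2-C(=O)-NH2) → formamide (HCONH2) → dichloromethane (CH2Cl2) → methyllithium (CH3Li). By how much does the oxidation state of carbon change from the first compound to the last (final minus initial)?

-8

Carbon oxidation states along the series — carbon dioxide: +4, urea: +4, formamide: +2, dichloromethane: 0, methyllithium: -4.
Net change = -4 − (+4) = -8.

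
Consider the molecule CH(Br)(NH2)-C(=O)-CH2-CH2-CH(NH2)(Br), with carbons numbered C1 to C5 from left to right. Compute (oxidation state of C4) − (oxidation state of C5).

C4: 2C, 2H → 0 − 2 = -2
C5: 1C, 1H, 1N, 1Br → 0 − 1 + 1 + 1 = +1
Difference: -2 − (+1) = -3.

-3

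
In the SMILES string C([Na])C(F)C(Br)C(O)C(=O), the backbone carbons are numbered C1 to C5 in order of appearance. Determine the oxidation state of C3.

0

C3 has one bond to C (0), one bond to C (0), one bond to H (-1), one bond to Br (+1).
Oxidation state = 0 + 0 − 1 + 1 = 0.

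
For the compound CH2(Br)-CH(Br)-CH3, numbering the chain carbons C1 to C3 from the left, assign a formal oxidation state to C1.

C1 has one bond to C (0), one bond to H (-1), one bond to Br (+1), one bond to H (-1).
Oxidation state = 0 − 1 + 1 − 1 = -1.

-1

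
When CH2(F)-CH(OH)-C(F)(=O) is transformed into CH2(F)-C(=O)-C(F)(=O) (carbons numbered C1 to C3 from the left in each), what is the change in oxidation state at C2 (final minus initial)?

Before: C2 has 2 bonds to C, 1 bond to H, 1 bond to O → oxidation state 0.
After: C2 has 2 bonds to C, 2 bonds to O → oxidation state +2.
Δ = +2 − (0) = +2, so this is an oxidation at C2.

+2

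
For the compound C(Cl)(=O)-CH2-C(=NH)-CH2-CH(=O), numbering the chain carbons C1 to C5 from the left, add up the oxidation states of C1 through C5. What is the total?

Tallying each carbon's bonds:
C1: 1C, 2O, 1Cl → 0 + 2 + 1 = +3
C2: 2C, 2H → 0 − 2 = -2
C3: 2C, 2N → 0 + 2 = +2
C4: 2C, 2H → 0 − 2 = -2
C5: 1C, 1H, 2O → 0 − 1 + 2 = +1
Sum = +3 − 2 + 2 − 2 + 1 = +2.

+2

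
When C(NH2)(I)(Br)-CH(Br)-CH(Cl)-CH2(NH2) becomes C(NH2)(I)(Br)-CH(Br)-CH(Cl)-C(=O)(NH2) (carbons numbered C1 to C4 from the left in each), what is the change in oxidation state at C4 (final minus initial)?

+4

Before: C4 has 1 bond to C, 2 bonds to H, 1 bond to N → oxidation state -1.
After: C4 has 1 bond to C, 2 bonds to O, 1 bond to N → oxidation state +3.
Δ = +3 − (-1) = +4, so this is an oxidation at C4.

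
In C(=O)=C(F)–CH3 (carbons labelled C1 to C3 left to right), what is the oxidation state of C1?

+2

Assign +1 per bond to O/N/halogen, −1 per bond to H or an electropositive element, and 0 per bond to carbon.
C1 has a double bond to C (2×0 = 0), a double bond to O (2×+1 = +2).
Oxidation state = 0 + 2 = +2.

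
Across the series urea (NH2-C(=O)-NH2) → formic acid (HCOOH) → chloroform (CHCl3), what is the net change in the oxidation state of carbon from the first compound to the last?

Carbon oxidation states along the series — urea: +4, formic acid: +2, chloroform: +2.
Net change = +2 − (+4) = -2.

-2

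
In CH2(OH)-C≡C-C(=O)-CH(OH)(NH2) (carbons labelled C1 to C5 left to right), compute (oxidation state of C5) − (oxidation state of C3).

+1

C5: 1C, 1H, 1O, 1N → 0 − 1 + 1 + 1 = +1
C3: 4C → 0 = 0
Difference: +1 − (0) = +1.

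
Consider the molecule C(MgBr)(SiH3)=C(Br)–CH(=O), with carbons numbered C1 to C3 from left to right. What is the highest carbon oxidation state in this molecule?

+1

Tallying each carbon's bonds:
C1: 2C, 1Mg, 1Si → 0 − 1 − 1 = -2
C2: 3C, 1Br → 0 + 1 = +1
C3: 1C, 1H, 2O → 0 − 1 + 2 = +1
The highest value is +1.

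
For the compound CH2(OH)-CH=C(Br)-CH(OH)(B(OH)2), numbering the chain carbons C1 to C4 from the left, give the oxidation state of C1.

-1

C1 has one bond to C (0), one bond to H (-1), one bond to O (+1), one bond to H (-1).
Oxidation state = 0 − 1 + 1 − 1 = -1.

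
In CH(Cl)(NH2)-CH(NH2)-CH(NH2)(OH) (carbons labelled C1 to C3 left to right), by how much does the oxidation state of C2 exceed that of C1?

-1

C2: 2C, 1H, 1N → 0 − 1 + 1 = 0
C1: 1C, 1H, 1N, 1Cl → 0 − 1 + 1 + 1 = +1
Difference: 0 − (+1) = -1.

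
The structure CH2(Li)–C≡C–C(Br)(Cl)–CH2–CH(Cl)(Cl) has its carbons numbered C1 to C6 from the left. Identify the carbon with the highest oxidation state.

Count +1 for every bond to an atom more electronegative than carbon and −1 for every bond to one less electronegative; C–C bonds are 0. Tallying each carbon:
C1: 1C, 2H, 1Li → 0 − 2 − 1 = -3
C2: 4C → 0 = 0
C3: 4C → 0 = 0
C4: 2C, 1Cl, 1Br → 0 + 1 + 1 = +2
C5: 2C, 2H → 0 − 2 = -2
C6: 1C, 1H, 2Cl → 0 − 1 + 2 = +1
The most oxidised carbon is C4 at +2.

C4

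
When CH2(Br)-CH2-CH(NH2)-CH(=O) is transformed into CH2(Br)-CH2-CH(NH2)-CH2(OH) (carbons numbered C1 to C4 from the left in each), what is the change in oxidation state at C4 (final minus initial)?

Before: C4 has 1 bond to C, 1 bond to H, 2 bonds to O → oxidation state +1.
After: C4 has 1 bond to C, 2 bonds to H, 1 bond to O → oxidation state -1.
Δ = -1 − (+1) = -2, so this is a reduction at C4.

-2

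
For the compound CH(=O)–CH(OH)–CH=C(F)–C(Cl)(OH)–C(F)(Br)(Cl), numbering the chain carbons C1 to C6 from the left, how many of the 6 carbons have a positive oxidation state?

Tallying each carbon's bonds:
C1: 1C, 1H, 2O → 0 − 1 + 2 = +1
C2: 2C, 1H, 1O → 0 − 1 + 1 = 0
C3: 3C, 1H → 0 − 1 = -1
C4: 3C, 1F → 0 + 1 = +1
C5: 2C, 1O, 1Cl → 0 + 1 + 1 = +2
C6: 1C, 1F, 1Cl, 1Br → 0 + 1 + 1 + 1 = +3
4 carbons (C1, C4, C5, C6) meet the condition.

4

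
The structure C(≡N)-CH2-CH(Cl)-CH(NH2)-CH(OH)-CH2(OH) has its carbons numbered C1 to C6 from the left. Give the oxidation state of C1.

+3

C1 has one bond to C (0), a triple bond to N (3×+1 = +3).
Oxidation state = 0 + 3 = +3.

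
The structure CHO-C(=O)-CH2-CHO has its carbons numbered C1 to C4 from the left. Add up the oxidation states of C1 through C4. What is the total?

+2

Tallying each carbon's bonds:
C1: 1C, 1H, 2O → 0 − 1 + 2 = +1
C2: 2C, 2O → 0 + 2 = +2
C3: 2C, 2H → 0 − 2 = -2
C4: 1C, 1H, 2O → 0 − 1 + 2 = +1
Sum = +1 + 2 − 2 + 1 = +2.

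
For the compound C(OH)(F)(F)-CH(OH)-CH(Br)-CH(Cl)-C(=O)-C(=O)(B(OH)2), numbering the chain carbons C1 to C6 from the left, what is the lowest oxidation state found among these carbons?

Tallying each carbon's bonds:
C1: 1C, 1O, 2F → 0 + 1 + 2 = +3
C2: 2C, 1H, 1O → 0 − 1 + 1 = 0
C3: 2C, 1H, 1Br → 0 − 1 + 1 = 0
C4: 2C, 1H, 1Cl → 0 − 1 + 1 = 0
C5: 2C, 2O → 0 + 2 = +2
C6: 1C, 2O, 1B → 0 + 2 − 1 = +1
The lowest value is 0.

0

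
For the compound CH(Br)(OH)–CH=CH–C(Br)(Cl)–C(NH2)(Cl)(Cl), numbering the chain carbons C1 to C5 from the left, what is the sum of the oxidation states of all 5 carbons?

Each bond to a more electronegative atom (O, N, halogen) counts +1, each bond to a less electronegative atom (H, metal, B, Si) counts −1, and each C–C bond counts 0. Tallying each carbon:
C1: 1C, 1H, 1O, 1Br → 0 − 1 + 1 + 1 = +1
C2: 3C, 1H → 0 − 1 = -1
C3: 3C, 1H → 0 − 1 = -1
C4: 2C, 1Cl, 1Br → 0 + 1 + 1 = +2
C5: 1C, 1N, 2Cl → 0 + 1 + 2 = +3
Sum = +1 − 1 − 1 + 2 + 3 = +4.

+4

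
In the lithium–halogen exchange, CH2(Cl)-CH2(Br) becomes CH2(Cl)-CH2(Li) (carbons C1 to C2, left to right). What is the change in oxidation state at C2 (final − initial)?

-2

Before: C2 has 1 bond to C, 2 bonds to H, 1 bond to Br → oxidation state -1.
After: C2 has 1 bond to C, 2 bonds to H, 1 bond to Li → oxidation state -3.
Δ = -3 − (-1) = -2, so this is a reduction at C2.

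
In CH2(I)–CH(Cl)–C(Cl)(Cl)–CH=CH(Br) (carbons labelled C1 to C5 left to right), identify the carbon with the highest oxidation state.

C3

Tallying each carbon's bonds:
C1: 1C, 2H, 1I → 0 − 2 + 1 = -1
C2: 2C, 1H, 1Cl → 0 − 1 + 1 = 0
C3: 2C, 2Cl → 0 + 2 = +2
C4: 3C, 1H → 0 − 1 = -1
C5: 2C, 1H, 1Br → 0 − 1 + 1 = 0
The most oxidised carbon is C3 at +2.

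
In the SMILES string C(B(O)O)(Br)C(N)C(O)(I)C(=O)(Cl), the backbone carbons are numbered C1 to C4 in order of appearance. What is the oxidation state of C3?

C3 has one bond to C (0), one bond to C (0), one bond to O (+1), one bond to I (+1).
Oxidation state = 0 + 0 + 1 + 1 = +2.

+2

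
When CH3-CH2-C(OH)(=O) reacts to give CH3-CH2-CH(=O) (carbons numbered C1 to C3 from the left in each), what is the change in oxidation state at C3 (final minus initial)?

-2

Before: C3 has 1 bond to C, 3 bonds to O → oxidation state +3.
After: C3 has 1 bond to C, 1 bond to H, 2 bonds to O → oxidation state +1.
Δ = +1 − (+3) = -2, so this is a reduction at C3.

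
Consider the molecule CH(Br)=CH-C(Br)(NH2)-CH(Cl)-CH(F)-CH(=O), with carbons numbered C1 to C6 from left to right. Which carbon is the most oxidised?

C3

Bonds to more-electronegative neighbours contribute +1 each, bonds to H or metals contribute −1 each, and C–C bonds contribute 0. Tallying each carbon:
C1: 2C, 1H, 1Br → 0 − 1 + 1 = 0
C2: 3C, 1H → 0 − 1 = -1
C3: 2C, 1N, 1Br → 0 + 1 + 1 = +2
C4: 2C, 1H, 1Cl → 0 − 1 + 1 = 0
C5: 2C, 1H, 1F → 0 − 1 + 1 = 0
C6: 1C, 1H, 2O → 0 − 1 + 2 = +1
The most oxidised carbon is C3 at +2.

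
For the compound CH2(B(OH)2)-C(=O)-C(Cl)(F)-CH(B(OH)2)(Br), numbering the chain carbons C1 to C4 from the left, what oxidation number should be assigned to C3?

+2

Bonds to more-electronegative neighbours contribute +1 each, bonds to H or metals contribute −1 each, and C–C bonds contribute 0.
C3 has one bond to C (0), one bond to C (0), one bond to Cl (+1), one bond to F (+1).
Oxidation state = 0 + 0 + 1 + 1 = +2.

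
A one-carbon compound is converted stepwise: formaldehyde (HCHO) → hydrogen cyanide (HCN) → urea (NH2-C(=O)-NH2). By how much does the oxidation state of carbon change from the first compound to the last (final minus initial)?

Carbon oxidation states along the series — formaldehyde: 0, hydrogen cyanide: +2, urea: +4.
Net change = +4 − (0) = +4.

+4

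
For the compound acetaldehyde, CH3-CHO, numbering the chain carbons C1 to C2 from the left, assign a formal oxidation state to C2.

C2 has one bond to H (-1), a double bond to O (2×+1 = +2), one bond to C (0).
Oxidation state = -1 + 2 + 0 = +1.

+1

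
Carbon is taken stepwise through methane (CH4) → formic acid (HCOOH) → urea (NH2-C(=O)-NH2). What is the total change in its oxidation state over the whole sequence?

+8

Carbon oxidation states along the series — methane: -4, formic acid: +2, urea: +4.
Net change = +4 − (-4) = +8.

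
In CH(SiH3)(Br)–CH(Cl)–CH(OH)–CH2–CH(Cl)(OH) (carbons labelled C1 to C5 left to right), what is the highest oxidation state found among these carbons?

+1

Each bond to a more electronegative atom (O, N, halogen) counts +1, each bond to a less electronegative atom (H, metal, B, Si) counts −1, and each C–C bond counts 0. Tallying each carbon:
C1: 1C, 1H, 1Br, 1Si → 0 − 1 + 1 − 1 = -1
C2: 2C, 1H, 1Cl → 0 − 1 + 1 = 0
C3: 2C, 1H, 1O → 0 − 1 + 1 = 0
C4: 2C, 2H → 0 − 2 = -2
C5: 1C, 1H, 1O, 1Cl → 0 − 1 + 1 + 1 = +1
The highest value is +1.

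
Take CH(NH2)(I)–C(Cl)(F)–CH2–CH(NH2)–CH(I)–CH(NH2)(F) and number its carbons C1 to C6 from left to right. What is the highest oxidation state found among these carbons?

Tallying each carbon's bonds:
C1: 1C, 1H, 1N, 1I → 0 − 1 + 1 + 1 = +1
C2: 2C, 1F, 1Cl → 0 + 1 + 1 = +2
C3: 2C, 2H → 0 − 2 = -2
C4: 2C, 1H, 1N → 0 − 1 + 1 = 0
C5: 2C, 1H, 1I → 0 − 1 + 1 = 0
C6: 1C, 1H, 1N, 1F → 0 − 1 + 1 + 1 = +1
The highest value is +2.

+2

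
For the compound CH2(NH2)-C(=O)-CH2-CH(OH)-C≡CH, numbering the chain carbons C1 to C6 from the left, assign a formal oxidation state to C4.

C4 has one bond to C (0), one bond to C (0), one bond to H (-1), one bond to O (+1).
Oxidation state = 0 + 0 − 1 + 1 = 0.

0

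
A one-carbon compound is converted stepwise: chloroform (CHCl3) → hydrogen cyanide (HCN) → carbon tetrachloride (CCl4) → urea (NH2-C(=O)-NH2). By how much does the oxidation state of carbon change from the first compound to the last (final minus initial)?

Carbon oxidation states along the series — chloroform: +2, hydrogen cyanide: +2, carbon tetrachloride: +4, urea: +4.
Net change = +4 − (+2) = +2.

+2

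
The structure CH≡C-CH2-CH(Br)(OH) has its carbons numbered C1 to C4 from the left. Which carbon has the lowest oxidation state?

Bonds to more-electronegative neighbours contribute +1 each, bonds to H or metals contribute −1 each, and C–C bonds contribute 0. Tallying each carbon:
C1: 3C, 1H → 0 − 1 = -1
C2: 4C → 0 = 0
C3: 2C, 2H → 0 − 2 = -2
C4: 1C, 1H, 1O, 1Br → 0 − 1 + 1 + 1 = +1
The most reduced carbon is C3 at -2.

C3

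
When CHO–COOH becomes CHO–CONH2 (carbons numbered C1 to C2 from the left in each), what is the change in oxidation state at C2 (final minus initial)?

Before: C2 has 1 bond to C, 3 bonds to O → oxidation state +3.
After: C2 has 1 bond to C, 2 bonds to O, 1 bond to N → oxidation state +3.
Δ = +3 − (+3) = 0, so no net redox change at C2.

0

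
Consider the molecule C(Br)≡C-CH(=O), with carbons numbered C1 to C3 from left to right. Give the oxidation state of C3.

+1

C3 has one bond to C (0), one bond to H (-1), a double bond to O (2×+1 = +2).
Oxidation state = 0 − 1 + 2 = +1.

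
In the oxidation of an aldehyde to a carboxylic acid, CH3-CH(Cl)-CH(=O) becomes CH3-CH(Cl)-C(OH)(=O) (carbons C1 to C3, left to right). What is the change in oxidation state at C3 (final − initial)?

+2

Before: C3 has 1 bond to C, 1 bond to H, 2 bonds to O → oxidation state +1.
After: C3 has 1 bond to C, 3 bonds to O → oxidation state +3.
Δ = +3 − (+1) = +2, so this is an oxidation at C3.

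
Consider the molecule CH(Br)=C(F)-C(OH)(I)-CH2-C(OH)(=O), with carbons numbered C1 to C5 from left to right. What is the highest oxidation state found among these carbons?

Count +1 for every bond to an atom more electronegative than carbon and −1 for every bond to one less electronegative; C–C bonds are 0. Tallying each carbon:
C1: 2C, 1H, 1Br → 0 − 1 + 1 = 0
C2: 3C, 1F → 0 + 1 = +1
C3: 2C, 1O, 1I → 0 + 1 + 1 = +2
C4: 2C, 2H → 0 − 2 = -2
C5: 1C, 3O → 0 + 3 = +3
The highest value is +3.

+3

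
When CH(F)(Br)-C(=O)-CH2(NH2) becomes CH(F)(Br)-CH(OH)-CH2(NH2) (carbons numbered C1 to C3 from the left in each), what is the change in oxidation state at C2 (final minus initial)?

-2

Before: C2 has 2 bonds to C, 2 bonds to O → oxidation state +2.
After: C2 has 2 bonds to C, 1 bond to H, 1 bond to O → oxidation state 0.
Δ = 0 − (+2) = -2, so this is a reduction at C2.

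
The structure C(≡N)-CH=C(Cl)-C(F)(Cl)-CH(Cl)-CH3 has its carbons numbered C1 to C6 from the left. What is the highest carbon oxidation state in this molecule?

Tallying each carbon's bonds:
C1: 1C, 3N → 0 + 3 = +3
C2: 3C, 1H → 0 − 1 = -1
C3: 3C, 1Cl → 0 + 1 = +1
C4: 2C, 1F, 1Cl → 0 + 1 + 1 = +2
C5: 2C, 1H, 1Cl → 0 − 1 + 1 = 0
C6: 1C, 3H → 0 − 3 = -3
The highest value is +3.

+3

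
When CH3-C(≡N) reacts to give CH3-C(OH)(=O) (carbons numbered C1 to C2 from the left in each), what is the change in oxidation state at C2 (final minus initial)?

Before: C2 has 1 bond to C, 3 bonds to N → oxidation state +3.
After: C2 has 1 bond to C, 3 bonds to O → oxidation state +3.
Δ = +3 − (+3) = 0, so no net redox change at C2.

0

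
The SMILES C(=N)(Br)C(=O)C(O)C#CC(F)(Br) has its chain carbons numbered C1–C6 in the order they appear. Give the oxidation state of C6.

+1

Count +1 for every bond to an atom more electronegative than carbon and −1 for every bond to one less electronegative; C–C bonds are 0.
C6 has one bond to C (0), one bond to H (-1), one bond to F (+1), one bond to Br (+1).
Oxidation state = 0 − 1 + 1 + 1 = +1.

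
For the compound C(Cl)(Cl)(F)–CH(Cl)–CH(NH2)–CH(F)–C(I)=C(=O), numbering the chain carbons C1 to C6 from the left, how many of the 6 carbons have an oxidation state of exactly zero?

Tallying each carbon's bonds:
C1: 1C, 1F, 2Cl → 0 + 1 + 2 = +3
C2: 2C, 1H, 1Cl → 0 − 1 + 1 = 0
C3: 2C, 1H, 1N → 0 − 1 + 1 = 0
C4: 2C, 1H, 1F → 0 − 1 + 1 = 0
C5: 3C, 1I → 0 + 1 = +1
C6: 2C, 2O → 0 + 2 = +2
3 carbons (C2, C3, C4) meet the condition.

3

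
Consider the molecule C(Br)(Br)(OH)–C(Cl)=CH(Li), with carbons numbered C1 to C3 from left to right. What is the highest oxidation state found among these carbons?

Bonds to more-electronegative neighbours contribute +1 each, bonds to H or metals contribute −1 each, and C–C bonds contribute 0. Tallying each carbon:
C1: 1C, 1O, 2Br → 0 + 1 + 2 = +3
C2: 3C, 1Cl → 0 + 1 = +1
C3: 2C, 1H, 1Li → 0 − 1 − 1 = -2
The highest value is +3.

+3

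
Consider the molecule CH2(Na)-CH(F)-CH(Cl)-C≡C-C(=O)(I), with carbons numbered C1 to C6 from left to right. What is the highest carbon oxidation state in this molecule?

+3

Tallying each carbon's bonds:
C1: 1C, 2H, 1Na → 0 − 2 − 1 = -3
C2: 2C, 1H, 1F → 0 − 1 + 1 = 0
C3: 2C, 1H, 1Cl → 0 − 1 + 1 = 0
C4: 4C → 0 = 0
C5: 4C → 0 = 0
C6: 1C, 2O, 1I → 0 + 2 + 1 = +3
The highest value is +3.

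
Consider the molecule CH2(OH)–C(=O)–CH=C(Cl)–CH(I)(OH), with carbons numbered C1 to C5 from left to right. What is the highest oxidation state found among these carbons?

+2

Each bond to a more electronegative atom (O, N, halogen) counts +1, each bond to a less electronegative atom (H, metal, B, Si) counts −1, and each C–C bond counts 0. Tallying each carbon:
C1: 1C, 2H, 1O → 0 − 2 + 1 = -1
C2: 2C, 2O → 0 + 2 = +2
C3: 3C, 1H → 0 − 1 = -1
C4: 3C, 1Cl → 0 + 1 = +1
C5: 1C, 1H, 1O, 1I → 0 − 1 + 1 + 1 = +1
The highest value is +2.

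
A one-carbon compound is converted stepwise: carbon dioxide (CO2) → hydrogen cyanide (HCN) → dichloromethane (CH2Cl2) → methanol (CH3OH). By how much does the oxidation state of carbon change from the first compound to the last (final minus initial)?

Carbon oxidation states along the series — carbon dioxide: +4, hydrogen cyanide: +2, dichloromethane: 0, methanol: -2.
Net change = -2 − (+4) = -6.

-6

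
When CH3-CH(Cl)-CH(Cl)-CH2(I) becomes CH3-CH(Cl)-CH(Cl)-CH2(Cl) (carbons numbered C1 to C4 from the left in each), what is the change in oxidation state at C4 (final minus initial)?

Before: C4 has 1 bond to C, 2 bonds to H, 1 bond to I → oxidation state -1.
After: C4 has 1 bond to C, 2 bonds to H, 1 bond to Cl → oxidation state -1.
Δ = -1 − (-1) = 0, so no net redox change at C4.

0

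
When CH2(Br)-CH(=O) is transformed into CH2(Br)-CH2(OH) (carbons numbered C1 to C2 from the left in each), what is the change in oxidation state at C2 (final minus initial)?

-2

Before: C2 has 1 bond to C, 1 bond to H, 2 bonds to O → oxidation state +1.
After: C2 has 1 bond to C, 2 bonds to H, 1 bond to O → oxidation state -1.
Δ = -1 − (+1) = -2, so this is a reduction at C2.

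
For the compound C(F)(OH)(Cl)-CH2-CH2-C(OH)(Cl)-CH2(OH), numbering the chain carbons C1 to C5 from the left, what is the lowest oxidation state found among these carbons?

-2

Tallying each carbon's bonds:
C1: 1C, 1O, 1F, 1Cl → 0 + 1 + 1 + 1 = +3
C2: 2C, 2H → 0 − 2 = -2
C3: 2C, 2H → 0 − 2 = -2
C4: 2C, 1O, 1Cl → 0 + 1 + 1 = +2
C5: 1C, 2H, 1O → 0 − 2 + 1 = -1
The lowest value is -2.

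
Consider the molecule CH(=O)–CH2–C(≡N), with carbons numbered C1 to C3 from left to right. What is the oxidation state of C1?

+1

C1 has one bond to C (0), a double bond to O (2×+1 = +2), one bond to H (-1).
Oxidation state = 0 + 2 − 1 = +1.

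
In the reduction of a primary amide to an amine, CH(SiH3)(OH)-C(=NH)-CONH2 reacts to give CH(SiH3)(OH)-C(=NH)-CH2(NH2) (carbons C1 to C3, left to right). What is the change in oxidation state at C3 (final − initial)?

Before: C3 has 1 bond to C, 2 bonds to O, 1 bond to N → oxidation state +3.
After: C3 has 1 bond to C, 2 bonds to H, 1 bond to N → oxidation state -1.
Δ = -1 − (+3) = -4, so this is a reduction at C3.

-4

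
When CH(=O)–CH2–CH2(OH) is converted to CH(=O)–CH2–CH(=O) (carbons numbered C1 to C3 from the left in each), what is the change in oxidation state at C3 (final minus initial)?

Before: C3 has 1 bond to C, 2 bonds to H, 1 bond to O → oxidation state -1.
After: C3 has 1 bond to C, 1 bond to H, 2 bonds to O → oxidation state +1.
Δ = +1 − (-1) = +2, so this is an oxidation at C3.

+2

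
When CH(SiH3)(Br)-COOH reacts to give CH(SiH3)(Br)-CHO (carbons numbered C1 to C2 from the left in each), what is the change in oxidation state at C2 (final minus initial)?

-2

Before: C2 has 1 bond to C, 3 bonds to O → oxidation state +3.
After: C2 has 1 bond to C, 1 bond to H, 2 bonds to O → oxidation state +1.
Δ = +1 − (+3) = -2, so this is a reduction at C2.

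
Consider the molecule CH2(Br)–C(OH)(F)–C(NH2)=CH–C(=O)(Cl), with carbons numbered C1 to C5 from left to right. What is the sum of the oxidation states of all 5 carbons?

+4

Tallying each carbon's bonds:
C1: 1C, 2H, 1Br → 0 − 2 + 1 = -1
C2: 2C, 1O, 1F → 0 + 1 + 1 = +2
C3: 3C, 1N → 0 + 1 = +1
C4: 3C, 1H → 0 − 1 = -1
C5: 1C, 2O, 1Cl → 0 + 2 + 1 = +3
Sum = -1 + 2 + 1 − 1 + 3 = +4.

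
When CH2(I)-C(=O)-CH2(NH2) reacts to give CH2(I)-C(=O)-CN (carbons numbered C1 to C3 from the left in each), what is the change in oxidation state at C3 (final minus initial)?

Before: C3 has 1 bond to C, 2 bonds to H, 1 bond to N → oxidation state -1.
After: C3 has 1 bond to C, 3 bonds to N → oxidation state +3.
Δ = +3 − (-1) = +4, so this is an oxidation at C3.

+4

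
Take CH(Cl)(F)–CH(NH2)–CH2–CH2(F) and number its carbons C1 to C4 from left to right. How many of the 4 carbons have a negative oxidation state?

Bonds to more-electronegative neighbours contribute +1 each, bonds to H or metals contribute −1 each, and C–C bonds contribute 0. Tallying each carbon:
C1: 1C, 1H, 1F, 1Cl → 0 − 1 + 1 + 1 = +1
C2: 2C, 1H, 1N → 0 − 1 + 1 = 0
C3: 2C, 2H → 0 − 2 = -2
C4: 1C, 2H, 1F → 0 − 2 + 1 = -1
2 carbons (C3, C4) meet the condition.

2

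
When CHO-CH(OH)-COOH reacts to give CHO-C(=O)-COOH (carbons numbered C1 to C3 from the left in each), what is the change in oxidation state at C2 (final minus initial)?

+2

Before: C2 has 2 bonds to C, 1 bond to H, 1 bond to O → oxidation state 0.
After: C2 has 2 bonds to C, 2 bonds to O → oxidation state +2.
Δ = +2 − (0) = +2, so this is an oxidation at C2.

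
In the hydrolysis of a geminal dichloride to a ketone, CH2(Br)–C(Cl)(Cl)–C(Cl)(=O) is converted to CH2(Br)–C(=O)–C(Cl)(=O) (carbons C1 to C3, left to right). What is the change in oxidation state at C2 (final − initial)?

0

Before: C2 has 2 bonds to C, 2 bonds to Cl → oxidation state +2.
After: C2 has 2 bonds to C, 2 bonds to O → oxidation state +2.
Δ = +2 − (+2) = 0, so no net redox change at C2.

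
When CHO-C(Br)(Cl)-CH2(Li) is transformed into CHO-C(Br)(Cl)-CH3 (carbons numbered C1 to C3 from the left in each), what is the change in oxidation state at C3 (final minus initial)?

Before: C3 has 1 bond to C, 2 bonds to H, 1 bond to Li → oxidation state -3.
After: C3 has 1 bond to C, 3 bonds to H → oxidation state -3.
Δ = -3 − (-3) = 0, so no net redox change at C3.

0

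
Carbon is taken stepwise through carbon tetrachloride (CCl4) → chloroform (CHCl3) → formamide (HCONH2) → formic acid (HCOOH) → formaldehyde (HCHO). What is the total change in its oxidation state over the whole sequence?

-4

Carbon oxidation states along the series — carbon tetrachloride: +4, chloroform: +2, formamide: +2, formic acid: +2, formaldehyde: 0.
Net change = 0 − (+4) = -4.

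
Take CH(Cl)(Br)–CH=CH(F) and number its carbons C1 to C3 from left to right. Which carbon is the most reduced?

C2

Tallying each carbon's bonds:
C1: 1C, 1H, 1Cl, 1Br → 0 − 1 + 1 + 1 = +1
C2: 3C, 1H → 0 − 1 = -1
C3: 2C, 1H, 1F → 0 − 1 + 1 = 0
The most reduced carbon is C2 at -1.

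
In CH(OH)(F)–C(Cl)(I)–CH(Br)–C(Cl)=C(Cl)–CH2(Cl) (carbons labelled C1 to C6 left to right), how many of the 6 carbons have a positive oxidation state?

4

Each bond to a more electronegative atom (O, N, halogen) counts +1, each bond to a less electronegative atom (H, metal, B, Si) counts −1, and each C–C bond counts 0. Tallying each carbon:
C1: 1C, 1H, 1O, 1F → 0 − 1 + 1 + 1 = +1
C2: 2C, 1Cl, 1I → 0 + 1 + 1 = +2
C3: 2C, 1H, 1Br → 0 − 1 + 1 = 0
C4: 3C, 1Cl → 0 + 1 = +1
C5: 3C, 1Cl → 0 + 1 = +1
C6: 1C, 2H, 1Cl → 0 − 2 + 1 = -1
4 carbons (C1, C2, C4, C5) meet the condition.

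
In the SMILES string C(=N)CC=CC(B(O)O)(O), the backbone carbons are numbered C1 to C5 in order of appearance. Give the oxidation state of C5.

-1

Count +1 for every bond to an atom more electronegative than carbon and −1 for every bond to one less electronegative; C–C bonds are 0.
C5 has one bond to C (0), one bond to B (-1), one bond to O (+1), one bond to H (-1).
Oxidation state = 0 − 1 + 1 − 1 = -1.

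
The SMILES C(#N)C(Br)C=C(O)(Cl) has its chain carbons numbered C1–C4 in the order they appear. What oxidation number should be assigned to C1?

+3

Each bond to a more electronegative atom (O, N, halogen) counts +1, each bond to a less electronegative atom (H, metal, B, Si) counts −1, and each C–C bond counts 0.
C1 has one bond to C (0), a triple bond to N (3×+1 = +3).
Oxidation state = 0 + 3 = +3.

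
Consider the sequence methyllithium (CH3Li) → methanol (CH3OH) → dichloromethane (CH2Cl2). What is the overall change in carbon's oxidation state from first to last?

Carbon oxidation states along the series — methyllithium: -4, methanol: -2, dichloromethane: 0.
Net change = 0 − (-4) = +4.

+4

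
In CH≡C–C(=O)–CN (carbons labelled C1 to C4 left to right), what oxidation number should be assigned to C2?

0

C2 has a triple bond to C (3×0 = 0), one bond to C (0).
Oxidation state = 0 + 0 = 0.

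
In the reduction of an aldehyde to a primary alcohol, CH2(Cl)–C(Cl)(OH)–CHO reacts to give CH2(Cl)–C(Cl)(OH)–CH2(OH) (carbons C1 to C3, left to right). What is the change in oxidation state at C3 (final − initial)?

Before: C3 has 1 bond to C, 1 bond to H, 2 bonds to O → oxidation state +1.
After: C3 has 1 bond to C, 2 bonds to H, 1 bond to O → oxidation state -1.
Δ = -1 − (+1) = -2, so this is a reduction at C3.

-2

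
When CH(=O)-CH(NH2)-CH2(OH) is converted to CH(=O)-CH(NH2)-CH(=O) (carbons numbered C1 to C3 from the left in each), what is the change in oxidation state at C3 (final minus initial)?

+2

Before: C3 has 1 bond to C, 2 bonds to H, 1 bond to O → oxidation state -1.
After: C3 has 1 bond to C, 1 bond to H, 2 bonds to O → oxidation state +1.
Δ = +1 − (-1) = +2, so this is an oxidation at C3.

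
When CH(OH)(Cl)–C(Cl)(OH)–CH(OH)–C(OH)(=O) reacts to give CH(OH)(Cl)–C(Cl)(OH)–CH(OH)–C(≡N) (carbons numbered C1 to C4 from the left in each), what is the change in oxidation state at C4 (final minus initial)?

0

Before: C4 has 1 bond to C, 3 bonds to O → oxidation state +3.
After: C4 has 1 bond to C, 3 bonds to N → oxidation state +3.
Δ = +3 − (+3) = 0, so no net redox change at C4.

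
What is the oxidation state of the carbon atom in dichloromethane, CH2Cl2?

0

Each bond to a more electronegative atom (O, N, halogen) counts +1, each bond to a less electronegative atom (H, metal, B, Si) counts −1, and each C–C bond counts 0.
The carbon has one bond to H (-1), one bond to H (-1), one bond to Cl (+1), one bond to Cl (+1).
Oxidation state = -1 − 1 + 1 + 1 = 0.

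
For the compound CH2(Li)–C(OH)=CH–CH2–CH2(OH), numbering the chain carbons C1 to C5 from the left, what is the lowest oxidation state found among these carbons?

-3

Assign +1 per bond to O/N/halogen, −1 per bond to H or an electropositive element, and 0 per bond to carbon. Tallying each carbon:
C1: 1C, 2H, 1Li → 0 − 2 − 1 = -3
C2: 3C, 1O → 0 + 1 = +1
C3: 3C, 1H → 0 − 1 = -1
C4: 2C, 2H → 0 − 2 = -2
C5: 1C, 2H, 1O → 0 − 2 + 1 = -1
The lowest value is -3.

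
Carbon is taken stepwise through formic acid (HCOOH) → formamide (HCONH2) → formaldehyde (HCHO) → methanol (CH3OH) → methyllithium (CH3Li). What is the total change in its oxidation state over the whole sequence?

-6

Carbon oxidation states along the series — formic acid: +2, formamide: +2, formaldehyde: 0, methanol: -2, methyllithium: -4.
Net change = -4 − (+2) = -6.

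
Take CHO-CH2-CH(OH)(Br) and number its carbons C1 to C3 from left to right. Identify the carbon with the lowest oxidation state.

C2

Tallying each carbon's bonds:
C1: 1C, 1H, 2O → 0 − 1 + 2 = +1
C2: 2C, 2H → 0 − 2 = -2
C3: 1C, 1H, 1O, 1Br → 0 − 1 + 1 + 1 = +1
The most reduced carbon is C2 at -2.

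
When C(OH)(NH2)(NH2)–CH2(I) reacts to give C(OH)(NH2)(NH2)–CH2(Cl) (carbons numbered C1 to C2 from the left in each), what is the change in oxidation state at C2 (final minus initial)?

0

Before: C2 has 1 bond to C, 2 bonds to H, 1 bond to I → oxidation state -1.
After: C2 has 1 bond to C, 2 bonds to H, 1 bond to Cl → oxidation state -1.
Δ = -1 − (-1) = 0, so no net redox change at C2.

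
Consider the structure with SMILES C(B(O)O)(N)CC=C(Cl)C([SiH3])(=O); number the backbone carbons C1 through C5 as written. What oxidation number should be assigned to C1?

-1

C1 has one bond to C (0), one bond to B (-1), one bond to H (-1), one bond to N (+1).
Oxidation state = 0 − 1 − 1 + 1 = -1.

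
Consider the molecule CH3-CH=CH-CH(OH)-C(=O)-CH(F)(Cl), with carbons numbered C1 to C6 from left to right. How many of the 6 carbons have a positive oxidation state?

2

Tallying each carbon's bonds:
C1: 1C, 3H → 0 − 3 = -3
C2: 3C, 1H → 0 − 1 = -1
C3: 3C, 1H → 0 − 1 = -1
C4: 2C, 1H, 1O → 0 − 1 + 1 = 0
C5: 2C, 2O → 0 + 2 = +2
C6: 1C, 1H, 1F, 1Cl → 0 − 1 + 1 + 1 = +1
2 carbons (C5, C6) meet the condition.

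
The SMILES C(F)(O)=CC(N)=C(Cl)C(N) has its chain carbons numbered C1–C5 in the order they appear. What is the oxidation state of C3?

Assign +1 per bond to O/N/halogen, −1 per bond to H or an electropositive element, and 0 per bond to carbon.
C3 has one bond to C (0), a double bond to C (2×0 = 0), one bond to N (+1).
Oxidation state = 0 + 0 + 1 = +1.

+1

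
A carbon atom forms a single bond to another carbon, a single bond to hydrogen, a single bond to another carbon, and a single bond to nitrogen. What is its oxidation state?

The carbon has one bond to C (0), one bond to C (0), one bond to N (+1), one bond to H (-1).
Oxidation state = 0 + 0 + 1 − 1 = 0.

0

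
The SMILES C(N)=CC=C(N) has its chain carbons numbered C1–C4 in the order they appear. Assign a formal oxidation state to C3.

Bonds to more-electronegative neighbours contribute +1 each, bonds to H or metals contribute −1 each, and C–C bonds contribute 0.
C3 has one bond to C (0), a double bond to C (2×0 = 0), one bond to H (-1).
Oxidation state = 0 + 0 − 1 = -1.

-1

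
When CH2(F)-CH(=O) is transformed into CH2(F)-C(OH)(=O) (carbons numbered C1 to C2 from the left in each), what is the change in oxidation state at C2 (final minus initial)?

+2

Before: C2 has 1 bond to C, 1 bond to H, 2 bonds to O → oxidation state +1.
After: C2 has 1 bond to C, 3 bonds to O → oxidation state +3.
Δ = +3 − (+1) = +2, so this is an oxidation at C2.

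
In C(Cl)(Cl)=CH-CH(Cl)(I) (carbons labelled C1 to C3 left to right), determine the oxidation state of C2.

-1

Bonds to more-electronegative neighbours contribute +1 each, bonds to H or metals contribute −1 each, and C–C bonds contribute 0.
C2 has a double bond to C (2×0 = 0), one bond to C (0), one bond to H (-1).
Oxidation state = 0 + 0 − 1 = -1.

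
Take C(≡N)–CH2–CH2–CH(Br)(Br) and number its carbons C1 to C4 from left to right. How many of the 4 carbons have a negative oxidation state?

Bonds to more-electronegative neighbours contribute +1 each, bonds to H or metals contribute −1 each, and C–C bonds contribute 0. Tallying each carbon:
C1: 1C, 3N → 0 + 3 = +3
C2: 2C, 2H → 0 − 2 = -2
C3: 2C, 2H → 0 − 2 = -2
C4: 1C, 1H, 2Br → 0 − 1 + 2 = +1
2 carbons (C2, C3) meet the condition.

2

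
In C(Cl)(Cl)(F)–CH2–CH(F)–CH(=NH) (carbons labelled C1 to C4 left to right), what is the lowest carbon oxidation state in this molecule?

Each bond to a more electronegative atom (O, N, halogen) counts +1, each bond to a less electronegative atom (H, metal, B, Si) counts −1, and each C–C bond counts 0. Tallying each carbon:
C1: 1C, 1F, 2Cl → 0 + 1 + 2 = +3
C2: 2C, 2H → 0 − 2 = -2
C3: 2C, 1H, 1F → 0 − 1 + 1 = 0
C4: 1C, 1H, 2N → 0 − 1 + 2 = +1
The lowest value is -2.

-2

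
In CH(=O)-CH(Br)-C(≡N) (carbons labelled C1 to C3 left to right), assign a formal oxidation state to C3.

Each bond to a more electronegative atom (O, N, halogen) counts +1, each bond to a less electronegative atom (H, metal, B, Si) counts −1, and each C–C bond counts 0.
C3 has one bond to C (0), a triple bond to N (3×+1 = +3).
Oxidation state = 0 + 3 = +3.

+3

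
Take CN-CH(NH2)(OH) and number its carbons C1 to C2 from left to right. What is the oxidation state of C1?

+3

C1 has one bond to C (0), a triple bond to N (3×+1 = +3).
Oxidation state = 0 + 3 = +3.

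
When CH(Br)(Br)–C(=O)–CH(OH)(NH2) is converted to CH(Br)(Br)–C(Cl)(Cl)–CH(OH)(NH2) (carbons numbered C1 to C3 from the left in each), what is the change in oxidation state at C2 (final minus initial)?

Before: C2 has 2 bonds to C, 2 bonds to O → oxidation state +2.
After: C2 has 2 bonds to C, 2 bonds to Cl → oxidation state +2.
Δ = +2 − (+2) = 0, so no net redox change at C2.

0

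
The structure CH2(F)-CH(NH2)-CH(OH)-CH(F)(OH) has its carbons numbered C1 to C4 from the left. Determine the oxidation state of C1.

-1

Bonds to more-electronegative neighbours contribute +1 each, bonds to H or metals contribute −1 each, and C–C bonds contribute 0.
C1 has one bond to C (0), one bond to H (-1), one bond to H (-1), one bond to F (+1).
Oxidation state = 0 − 1 − 1 + 1 = -1.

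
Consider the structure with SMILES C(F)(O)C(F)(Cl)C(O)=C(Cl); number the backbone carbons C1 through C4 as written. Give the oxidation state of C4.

C4 has a double bond to C (2×0 = 0), one bond to Cl (+1), one bond to H (-1).
Oxidation state = 0 + 1 − 1 = 0.

0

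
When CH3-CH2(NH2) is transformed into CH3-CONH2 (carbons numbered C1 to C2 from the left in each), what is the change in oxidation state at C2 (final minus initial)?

+4

Before: C2 has 1 bond to C, 2 bonds to H, 1 bond to N → oxidation state -1.
After: C2 has 1 bond to C, 2 bonds to O, 1 bond to N → oxidation state +3.
Δ = +3 − (-1) = +4, so this is an oxidation at C2.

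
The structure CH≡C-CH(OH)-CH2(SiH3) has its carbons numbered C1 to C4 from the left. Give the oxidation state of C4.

-3

C4 has one bond to C (0), one bond to Si (-1), one bond to H (-1), one bond to H (-1).
Oxidation state = 0 − 1 − 1 − 1 = -3.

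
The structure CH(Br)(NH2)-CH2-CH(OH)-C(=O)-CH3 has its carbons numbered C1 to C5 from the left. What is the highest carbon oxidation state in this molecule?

+2

Tallying each carbon's bonds:
C1: 1C, 1H, 1N, 1Br → 0 − 1 + 1 + 1 = +1
C2: 2C, 2H → 0 − 2 = -2
C3: 2C, 1H, 1O → 0 − 1 + 1 = 0
C4: 2C, 2O → 0 + 2 = +2
C5: 1C, 3H → 0 − 3 = -3
The highest value is +2.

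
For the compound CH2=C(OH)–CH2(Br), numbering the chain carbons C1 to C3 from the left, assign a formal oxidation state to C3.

-1

C3 has one bond to C (0), one bond to H (-1), one bond to Br (+1), one bond to H (-1).
Oxidation state = 0 − 1 + 1 − 1 = -1.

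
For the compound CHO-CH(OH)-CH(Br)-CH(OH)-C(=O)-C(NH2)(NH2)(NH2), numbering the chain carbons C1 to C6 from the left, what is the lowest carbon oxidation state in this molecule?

Assign +1 per bond to O/N/halogen, −1 per bond to H or an electropositive element, and 0 per bond to carbon. Tallying each carbon:
C1: 1C, 1H, 2O → 0 − 1 + 2 = +1
C2: 2C, 1H, 1O → 0 − 1 + 1 = 0
C3: 2C, 1H, 1Br → 0 − 1 + 1 = 0
C4: 2C, 1H, 1O → 0 − 1 + 1 = 0
C5: 2C, 2O → 0 + 2 = +2
C6: 1C, 3N → 0 + 3 = +3
The lowest value is 0.

0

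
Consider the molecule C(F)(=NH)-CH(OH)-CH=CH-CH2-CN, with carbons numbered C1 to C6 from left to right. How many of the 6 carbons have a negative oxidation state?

3

Tallying each carbon's bonds:
C1: 1C, 2N, 1F → 0 + 2 + 1 = +3
C2: 2C, 1H, 1O → 0 − 1 + 1 = 0
C3: 3C, 1H → 0 − 1 = -1
C4: 3C, 1H → 0 − 1 = -1
C5: 2C, 2H → 0 − 2 = -2
C6: 1C, 3N → 0 + 3 = +3
3 carbons (C3, C4, C5) meet the condition.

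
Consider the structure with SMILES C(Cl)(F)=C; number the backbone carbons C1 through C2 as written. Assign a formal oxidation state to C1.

+2

Assign +1 per bond to O/N/halogen, −1 per bond to H or an electropositive element, and 0 per bond to carbon.
C1 has a double bond to C (2×0 = 0), one bond to Cl (+1), one bond to F (+1).
Oxidation state = 0 + 1 + 1 = +2.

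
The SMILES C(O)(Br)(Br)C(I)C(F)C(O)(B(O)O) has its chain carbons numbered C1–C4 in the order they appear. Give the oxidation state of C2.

0

Each bond to a more electronegative atom (O, N, halogen) counts +1, each bond to a less electronegative atom (H, metal, B, Si) counts −1, and each C–C bond counts 0.
C2 has one bond to C (0), one bond to C (0), one bond to H (-1), one bond to I (+1).
Oxidation state = 0 + 0 − 1 + 1 = 0.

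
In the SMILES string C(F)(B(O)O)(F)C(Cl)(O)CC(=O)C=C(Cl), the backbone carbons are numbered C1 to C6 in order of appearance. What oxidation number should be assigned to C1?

+1

Each bond to a more electronegative atom (O, N, halogen) counts +1, each bond to a less electronegative atom (H, metal, B, Si) counts −1, and each C–C bond counts 0.
C1 has one bond to C (0), one bond to F (+1), one bond to B (-1), one bond to F (+1).
Oxidation state = 0 + 1 − 1 + 1 = +1.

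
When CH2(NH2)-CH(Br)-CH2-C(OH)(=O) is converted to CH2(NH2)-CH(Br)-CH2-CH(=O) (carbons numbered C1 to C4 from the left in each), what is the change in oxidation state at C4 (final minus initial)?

-2

Before: C4 has 1 bond to C, 3 bonds to O → oxidation state +3.
After: C4 has 1 bond to C, 1 bond to H, 2 bonds to O → oxidation state +1.
Δ = +1 − (+3) = -2, so this is a reduction at C4.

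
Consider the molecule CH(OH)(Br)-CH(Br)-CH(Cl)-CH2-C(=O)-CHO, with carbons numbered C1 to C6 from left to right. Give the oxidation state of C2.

Each bond to a more electronegative atom (O, N, halogen) counts +1, each bond to a less electronegative atom (H, metal, B, Si) counts −1, and each C–C bond counts 0.
C2 has one bond to C (0), one bond to C (0), one bond to H (-1), one bond to Br (+1).
Oxidation state = 0 + 0 − 1 + 1 = 0.

0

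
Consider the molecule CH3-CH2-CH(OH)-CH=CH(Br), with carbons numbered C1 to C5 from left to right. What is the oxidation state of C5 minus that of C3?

0

C5: 2C, 1H, 1Br → 0 − 1 + 1 = 0
C3: 2C, 1H, 1O → 0 − 1 + 1 = 0
Difference: 0 − (0) = 0.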